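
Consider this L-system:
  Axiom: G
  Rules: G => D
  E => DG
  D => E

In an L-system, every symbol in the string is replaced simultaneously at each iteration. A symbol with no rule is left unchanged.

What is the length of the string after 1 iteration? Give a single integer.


Answer: 1

Derivation:
Step 0: length = 1
Step 1: length = 1


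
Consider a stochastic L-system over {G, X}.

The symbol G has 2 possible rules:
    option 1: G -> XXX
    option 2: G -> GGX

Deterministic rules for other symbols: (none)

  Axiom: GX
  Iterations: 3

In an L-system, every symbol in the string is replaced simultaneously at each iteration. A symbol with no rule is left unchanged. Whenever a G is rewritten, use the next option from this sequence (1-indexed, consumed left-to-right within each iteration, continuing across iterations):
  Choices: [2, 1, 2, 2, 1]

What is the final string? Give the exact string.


Answer: XXXGGXXXXXXX

Derivation:
Step 0: GX
Step 1: GGXX  (used choices [2])
Step 2: XXXGGXXX  (used choices [1, 2])
Step 3: XXXGGXXXXXXX  (used choices [2, 1])


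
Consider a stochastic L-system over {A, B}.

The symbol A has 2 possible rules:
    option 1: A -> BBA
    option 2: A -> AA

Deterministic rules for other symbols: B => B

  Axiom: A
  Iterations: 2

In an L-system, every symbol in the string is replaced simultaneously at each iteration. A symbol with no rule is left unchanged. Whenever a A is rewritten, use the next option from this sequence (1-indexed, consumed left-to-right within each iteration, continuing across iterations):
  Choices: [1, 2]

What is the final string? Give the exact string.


Answer: BBAA

Derivation:
Step 0: A
Step 1: BBA  (used choices [1])
Step 2: BBAA  (used choices [2])


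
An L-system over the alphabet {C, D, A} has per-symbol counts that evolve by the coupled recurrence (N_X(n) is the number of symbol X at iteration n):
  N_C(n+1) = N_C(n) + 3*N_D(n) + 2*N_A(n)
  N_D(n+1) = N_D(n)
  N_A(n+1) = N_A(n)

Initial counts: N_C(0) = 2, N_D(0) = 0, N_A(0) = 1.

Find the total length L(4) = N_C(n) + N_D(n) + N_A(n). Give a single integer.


Step 0: N_C=2, N_D=0, N_A=1, L=3
Step 1: N_C=4, N_D=0, N_A=1, L=5
Step 2: N_C=6, N_D=0, N_A=1, L=7
Step 3: N_C=8, N_D=0, N_A=1, L=9
Step 4: N_C=10, N_D=0, N_A=1, L=11

Answer: 11


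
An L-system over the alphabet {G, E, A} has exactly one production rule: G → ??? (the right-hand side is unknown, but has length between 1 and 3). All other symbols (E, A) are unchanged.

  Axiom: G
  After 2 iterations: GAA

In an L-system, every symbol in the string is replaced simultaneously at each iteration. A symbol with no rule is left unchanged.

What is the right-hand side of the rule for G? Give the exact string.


Trying G → GA:
  Step 0: G
  Step 1: GA
  Step 2: GAA
Matches the given result.

Answer: GA


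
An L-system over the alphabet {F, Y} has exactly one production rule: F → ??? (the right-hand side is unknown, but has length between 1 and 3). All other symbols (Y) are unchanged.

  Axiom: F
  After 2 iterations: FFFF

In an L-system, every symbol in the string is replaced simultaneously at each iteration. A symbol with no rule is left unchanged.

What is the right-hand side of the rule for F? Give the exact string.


Answer: FF

Derivation:
Trying F → FF:
  Step 0: F
  Step 1: FF
  Step 2: FFFF
Matches the given result.


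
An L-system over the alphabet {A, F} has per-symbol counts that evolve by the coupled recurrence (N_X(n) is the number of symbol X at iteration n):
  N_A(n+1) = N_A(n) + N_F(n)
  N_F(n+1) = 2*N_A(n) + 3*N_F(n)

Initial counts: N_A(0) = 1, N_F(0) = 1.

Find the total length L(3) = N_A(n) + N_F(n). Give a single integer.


Step 0: N_A=1, N_F=1, L=2
Step 1: N_A=2, N_F=5, L=7
Step 2: N_A=7, N_F=19, L=26
Step 3: N_A=26, N_F=71, L=97

Answer: 97


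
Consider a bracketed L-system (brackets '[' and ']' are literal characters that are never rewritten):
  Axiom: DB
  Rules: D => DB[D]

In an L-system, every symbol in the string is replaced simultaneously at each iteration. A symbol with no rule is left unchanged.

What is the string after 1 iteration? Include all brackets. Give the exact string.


Answer: DB[D]B

Derivation:
Step 0: DB
Step 1: DB[D]B


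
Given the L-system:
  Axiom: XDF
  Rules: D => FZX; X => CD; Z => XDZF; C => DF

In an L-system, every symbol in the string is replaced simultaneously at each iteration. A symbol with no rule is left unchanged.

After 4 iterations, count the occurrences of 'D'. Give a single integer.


Step 0: XDF  (1 'D')
Step 1: CDFZXF  (1 'D')
Step 2: DFFZXFXDZFCDF  (3 'D')
Step 3: FZXFFXDZFCDFCDFZXXDZFFDFFZXF  (5 'D')
Step 4: FXDZFCDFFCDFZXXDZFFDFFZXFDFFZXFXDZFCDCDFZXXDZFFFFZXFFXDZFCDF  (12 'D')

Answer: 12


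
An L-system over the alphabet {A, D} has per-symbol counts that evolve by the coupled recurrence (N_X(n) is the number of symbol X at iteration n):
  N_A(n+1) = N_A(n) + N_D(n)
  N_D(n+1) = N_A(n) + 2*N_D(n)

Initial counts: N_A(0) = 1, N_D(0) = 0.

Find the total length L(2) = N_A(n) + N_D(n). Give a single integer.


Step 0: N_A=1, N_D=0, L=1
Step 1: N_A=1, N_D=1, L=2
Step 2: N_A=2, N_D=3, L=5

Answer: 5


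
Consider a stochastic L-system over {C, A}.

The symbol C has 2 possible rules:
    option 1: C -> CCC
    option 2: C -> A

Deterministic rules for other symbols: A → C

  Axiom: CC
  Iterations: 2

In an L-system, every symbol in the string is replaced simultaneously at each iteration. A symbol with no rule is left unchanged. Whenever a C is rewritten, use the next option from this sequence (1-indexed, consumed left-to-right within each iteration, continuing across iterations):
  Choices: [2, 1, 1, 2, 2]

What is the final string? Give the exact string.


Answer: CCCCAA

Derivation:
Step 0: CC
Step 1: ACCC  (used choices [2, 1])
Step 2: CCCCAA  (used choices [1, 2, 2])


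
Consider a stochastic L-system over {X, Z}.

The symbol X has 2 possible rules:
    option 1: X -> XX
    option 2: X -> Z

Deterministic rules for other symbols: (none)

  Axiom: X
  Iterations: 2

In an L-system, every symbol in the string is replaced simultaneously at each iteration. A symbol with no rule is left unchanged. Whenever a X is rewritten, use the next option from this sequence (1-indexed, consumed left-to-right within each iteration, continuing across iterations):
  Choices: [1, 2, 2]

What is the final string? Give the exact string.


Answer: ZZ

Derivation:
Step 0: X
Step 1: XX  (used choices [1])
Step 2: ZZ  (used choices [2, 2])


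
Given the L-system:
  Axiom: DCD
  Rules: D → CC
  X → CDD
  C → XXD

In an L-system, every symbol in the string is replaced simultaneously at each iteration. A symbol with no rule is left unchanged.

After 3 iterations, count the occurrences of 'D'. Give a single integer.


Answer: 20

Derivation:
Step 0: DCD  (2 'D')
Step 1: CCXXDCC  (1 'D')
Step 2: XXDXXDCDDCDDCCXXDXXD  (8 'D')
Step 3: CDDCDDCCCDDCDDCCXXDCCCCXXDCCCCXXDXXDCDDCDDCCCDDCDDCC  (20 'D')


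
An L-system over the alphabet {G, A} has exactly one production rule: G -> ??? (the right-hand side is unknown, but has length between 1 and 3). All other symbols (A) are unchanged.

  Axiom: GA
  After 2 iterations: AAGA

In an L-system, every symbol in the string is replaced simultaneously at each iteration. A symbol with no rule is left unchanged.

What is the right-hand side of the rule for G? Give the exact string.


Trying G -> AG:
  Step 0: GA
  Step 1: AGA
  Step 2: AAGA
Matches the given result.

Answer: AG


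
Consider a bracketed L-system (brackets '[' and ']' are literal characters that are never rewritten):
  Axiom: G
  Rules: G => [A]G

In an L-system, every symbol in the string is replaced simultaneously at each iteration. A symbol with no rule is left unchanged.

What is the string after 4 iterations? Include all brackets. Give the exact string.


Step 0: G
Step 1: [A]G
Step 2: [A][A]G
Step 3: [A][A][A]G
Step 4: [A][A][A][A]G

Answer: [A][A][A][A]G


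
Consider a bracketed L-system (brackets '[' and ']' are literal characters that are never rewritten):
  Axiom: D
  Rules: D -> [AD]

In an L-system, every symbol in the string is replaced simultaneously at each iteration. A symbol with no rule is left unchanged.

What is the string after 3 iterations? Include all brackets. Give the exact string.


Step 0: D
Step 1: [AD]
Step 2: [A[AD]]
Step 3: [A[A[AD]]]

Answer: [A[A[AD]]]


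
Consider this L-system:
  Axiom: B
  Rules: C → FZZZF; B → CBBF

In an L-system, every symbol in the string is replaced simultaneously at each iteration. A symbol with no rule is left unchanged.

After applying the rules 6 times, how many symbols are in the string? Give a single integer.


Answer: 314

Derivation:
Step 0: length = 1
Step 1: length = 4
Step 2: length = 14
Step 3: length = 34
Step 4: length = 74
Step 5: length = 154
Step 6: length = 314


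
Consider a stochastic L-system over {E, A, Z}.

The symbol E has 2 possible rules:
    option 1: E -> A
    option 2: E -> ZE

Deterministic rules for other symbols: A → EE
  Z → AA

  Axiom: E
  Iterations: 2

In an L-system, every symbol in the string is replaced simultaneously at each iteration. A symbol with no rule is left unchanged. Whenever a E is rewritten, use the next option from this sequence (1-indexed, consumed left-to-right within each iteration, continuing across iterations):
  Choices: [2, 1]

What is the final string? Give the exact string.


Step 0: E
Step 1: ZE  (used choices [2])
Step 2: AAA  (used choices [1])

Answer: AAA


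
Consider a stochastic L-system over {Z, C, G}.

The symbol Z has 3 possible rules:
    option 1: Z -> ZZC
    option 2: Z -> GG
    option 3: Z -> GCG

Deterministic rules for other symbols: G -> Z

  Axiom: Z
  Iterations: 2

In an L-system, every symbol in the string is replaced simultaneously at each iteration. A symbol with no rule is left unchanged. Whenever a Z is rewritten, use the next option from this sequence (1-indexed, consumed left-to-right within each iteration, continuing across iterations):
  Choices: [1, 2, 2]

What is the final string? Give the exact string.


Step 0: Z
Step 1: ZZC  (used choices [1])
Step 2: GGGGC  (used choices [2, 2])

Answer: GGGGC


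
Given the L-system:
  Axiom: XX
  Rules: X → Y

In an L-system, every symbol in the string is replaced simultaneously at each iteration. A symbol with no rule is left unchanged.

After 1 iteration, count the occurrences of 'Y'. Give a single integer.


Answer: 2

Derivation:
Step 0: XX  (0 'Y')
Step 1: YY  (2 'Y')


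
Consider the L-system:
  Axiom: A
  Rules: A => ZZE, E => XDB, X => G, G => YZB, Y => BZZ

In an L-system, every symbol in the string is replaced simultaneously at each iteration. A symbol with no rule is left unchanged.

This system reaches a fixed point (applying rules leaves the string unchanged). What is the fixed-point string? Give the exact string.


Answer: ZZBZZZBDB

Derivation:
Step 0: A
Step 1: ZZE
Step 2: ZZXDB
Step 3: ZZGDB
Step 4: ZZYZBDB
Step 5: ZZBZZZBDB
Step 6: ZZBZZZBDB  (unchanged — fixed point at step 5)


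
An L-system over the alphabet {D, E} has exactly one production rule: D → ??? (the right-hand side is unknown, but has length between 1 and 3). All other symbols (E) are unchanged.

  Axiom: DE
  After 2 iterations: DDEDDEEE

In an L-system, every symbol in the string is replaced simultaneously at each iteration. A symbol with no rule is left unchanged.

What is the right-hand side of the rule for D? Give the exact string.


Answer: DDE

Derivation:
Trying D → DDE:
  Step 0: DE
  Step 1: DDEE
  Step 2: DDEDDEEE
Matches the given result.


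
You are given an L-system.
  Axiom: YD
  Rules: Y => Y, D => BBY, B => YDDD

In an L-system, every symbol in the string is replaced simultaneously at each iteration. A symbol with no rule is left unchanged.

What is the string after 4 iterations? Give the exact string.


Step 0: YD
Step 1: YBBY
Step 2: YYDDDYDDDY
Step 3: YYBBYBBYBBYYBBYBBYBBYY
Step 4: YYYDDDYDDDYYDDDYDDDYYDDDYDDDYYYDDDYDDDYYDDDYDDDYYDDDYDDDYY

Answer: YYYDDDYDDDYYDDDYDDDYYDDDYDDDYYYDDDYDDDYYDDDYDDDYYDDDYDDDYY


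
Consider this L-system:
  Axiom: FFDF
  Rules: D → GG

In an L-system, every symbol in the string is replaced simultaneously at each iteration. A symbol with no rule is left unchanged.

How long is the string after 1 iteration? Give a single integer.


Step 0: length = 4
Step 1: length = 5

Answer: 5


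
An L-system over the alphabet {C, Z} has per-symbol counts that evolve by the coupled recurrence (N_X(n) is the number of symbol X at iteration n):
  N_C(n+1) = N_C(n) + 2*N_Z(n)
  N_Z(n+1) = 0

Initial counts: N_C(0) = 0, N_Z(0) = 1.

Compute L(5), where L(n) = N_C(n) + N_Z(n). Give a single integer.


Step 0: N_C=0, N_Z=1, L=1
Step 1: N_C=2, N_Z=0, L=2
Step 2: N_C=2, N_Z=0, L=2
Step 3: N_C=2, N_Z=0, L=2
Step 4: N_C=2, N_Z=0, L=2
Step 5: N_C=2, N_Z=0, L=2

Answer: 2


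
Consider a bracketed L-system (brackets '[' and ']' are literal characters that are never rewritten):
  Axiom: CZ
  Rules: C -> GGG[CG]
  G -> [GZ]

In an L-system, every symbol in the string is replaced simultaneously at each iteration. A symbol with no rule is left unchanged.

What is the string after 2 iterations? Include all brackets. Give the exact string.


Step 0: CZ
Step 1: GGG[CG]Z
Step 2: [GZ][GZ][GZ][GGG[CG][GZ]]Z

Answer: [GZ][GZ][GZ][GGG[CG][GZ]]Z


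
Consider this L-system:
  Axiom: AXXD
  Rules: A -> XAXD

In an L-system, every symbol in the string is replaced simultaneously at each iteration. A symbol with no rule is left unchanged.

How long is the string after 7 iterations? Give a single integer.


Step 0: length = 4
Step 1: length = 7
Step 2: length = 10
Step 3: length = 13
Step 4: length = 16
Step 5: length = 19
Step 6: length = 22
Step 7: length = 25

Answer: 25


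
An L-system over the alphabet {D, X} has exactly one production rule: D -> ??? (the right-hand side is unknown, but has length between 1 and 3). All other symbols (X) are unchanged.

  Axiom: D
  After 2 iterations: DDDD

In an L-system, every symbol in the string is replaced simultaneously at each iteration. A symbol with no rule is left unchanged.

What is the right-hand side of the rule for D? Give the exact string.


Answer: DD

Derivation:
Trying D -> DD:
  Step 0: D
  Step 1: DD
  Step 2: DDDD
Matches the given result.


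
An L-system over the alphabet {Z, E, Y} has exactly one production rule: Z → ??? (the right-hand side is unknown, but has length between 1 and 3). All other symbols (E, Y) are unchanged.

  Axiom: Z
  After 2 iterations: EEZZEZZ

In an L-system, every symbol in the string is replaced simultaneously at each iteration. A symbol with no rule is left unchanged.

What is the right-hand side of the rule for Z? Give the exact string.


Answer: EZZ

Derivation:
Trying Z → EZZ:
  Step 0: Z
  Step 1: EZZ
  Step 2: EEZZEZZ
Matches the given result.


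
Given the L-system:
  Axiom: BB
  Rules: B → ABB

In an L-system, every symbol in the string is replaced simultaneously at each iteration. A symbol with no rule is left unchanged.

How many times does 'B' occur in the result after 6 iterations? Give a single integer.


Answer: 128

Derivation:
Step 0: BB  (2 'B')
Step 1: ABBABB  (4 'B')
Step 2: AABBABBAABBABB  (8 'B')
Step 3: AAABBABBAABBABBAAABBABBAABBABB  (16 'B')
Step 4: AAAABBABBAABBABBAAABBABBAABBABBAAAABBABBAABBABBAAABBABBAABBABB  (32 'B')
Step 5: AAAAABBABBAABBABBAAABBABBAABBABBAAAABBABBAABBABBAAABBABBAABBABBAAAAABBABBAABBABBAAABBABBAABBABBAAAABBABBAABBABBAAABBABBAABBABB  (64 'B')
Step 6: AAAAAABBABBAABBABBAAABBABBAABBABBAAAABBABBAABBABBAAABBABBAABBABBAAAAABBABBAABBABBAAABBABBAABBABBAAAABBABBAABBABBAAABBABBAABBABBAAAAAABBABBAABBABBAAABBABBAABBABBAAAABBABBAABBABBAAABBABBAABBABBAAAAABBABBAABBABBAAABBABBAABBABBAAAABBABBAABBABBAAABBABBAABBABB  (128 'B')


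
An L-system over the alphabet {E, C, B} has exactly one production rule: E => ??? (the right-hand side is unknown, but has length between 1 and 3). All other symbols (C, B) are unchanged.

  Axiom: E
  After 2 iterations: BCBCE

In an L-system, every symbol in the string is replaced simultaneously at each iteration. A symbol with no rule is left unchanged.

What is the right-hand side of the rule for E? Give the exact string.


Trying E => BCE:
  Step 0: E
  Step 1: BCE
  Step 2: BCBCE
Matches the given result.

Answer: BCE


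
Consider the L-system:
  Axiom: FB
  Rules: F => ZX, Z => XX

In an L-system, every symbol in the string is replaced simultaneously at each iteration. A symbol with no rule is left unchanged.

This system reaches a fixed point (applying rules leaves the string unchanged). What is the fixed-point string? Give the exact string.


Step 0: FB
Step 1: ZXB
Step 2: XXXB
Step 3: XXXB  (unchanged — fixed point at step 2)

Answer: XXXB


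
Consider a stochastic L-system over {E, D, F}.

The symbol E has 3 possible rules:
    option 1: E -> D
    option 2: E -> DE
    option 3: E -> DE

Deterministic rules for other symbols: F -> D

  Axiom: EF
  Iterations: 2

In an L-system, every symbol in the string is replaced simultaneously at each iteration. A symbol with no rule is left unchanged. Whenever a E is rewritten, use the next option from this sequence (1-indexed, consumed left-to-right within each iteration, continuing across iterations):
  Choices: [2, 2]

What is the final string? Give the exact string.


Step 0: EF
Step 1: DED  (used choices [2])
Step 2: DDED  (used choices [2])

Answer: DDED


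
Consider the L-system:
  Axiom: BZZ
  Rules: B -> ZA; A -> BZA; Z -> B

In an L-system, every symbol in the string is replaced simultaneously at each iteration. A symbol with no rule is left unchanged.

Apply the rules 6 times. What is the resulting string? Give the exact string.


Step 0: BZZ
Step 1: ZABB
Step 2: BBZAZAZA
Step 3: ZAZABBZABBZABBZA
Step 4: BBZABBZAZAZABBZAZAZABBZAZAZABBZA
Step 5: ZAZABBZAZAZABBZABBZABBZAZAZABBZABBZABBZAZAZABBZABBZABBZAZAZABBZA
Step 6: BBZABBZAZAZABBZABBZABBZAZAZABBZAZAZABBZAZAZABBZABBZABBZAZAZABBZAZAZABBZAZAZABBZABBZABBZAZAZABBZAZAZABBZAZAZABBZABBZABBZAZAZABBZA

Answer: BBZABBZAZAZABBZABBZABBZAZAZABBZAZAZABBZAZAZABBZABBZABBZAZAZABBZAZAZABBZAZAZABBZABBZABBZAZAZABBZAZAZABBZAZAZABBZABBZABBZAZAZABBZA


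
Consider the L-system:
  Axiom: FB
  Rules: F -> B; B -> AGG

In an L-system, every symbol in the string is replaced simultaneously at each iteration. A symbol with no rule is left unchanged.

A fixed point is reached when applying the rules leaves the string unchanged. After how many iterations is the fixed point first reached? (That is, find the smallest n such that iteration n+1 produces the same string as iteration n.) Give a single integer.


Answer: 2

Derivation:
Step 0: FB
Step 1: BAGG
Step 2: AGGAGG
Step 3: AGGAGG  (unchanged — fixed point at step 2)


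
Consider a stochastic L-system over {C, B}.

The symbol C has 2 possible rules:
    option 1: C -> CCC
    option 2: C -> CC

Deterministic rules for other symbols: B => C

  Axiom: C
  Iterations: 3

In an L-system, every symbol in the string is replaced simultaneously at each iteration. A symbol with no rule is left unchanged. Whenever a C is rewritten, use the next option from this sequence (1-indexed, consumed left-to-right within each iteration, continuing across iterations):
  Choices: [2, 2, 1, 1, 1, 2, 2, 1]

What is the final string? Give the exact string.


Answer: CCCCCCCCCCCCC

Derivation:
Step 0: C
Step 1: CC  (used choices [2])
Step 2: CCCCC  (used choices [2, 1])
Step 3: CCCCCCCCCCCCC  (used choices [1, 1, 2, 2, 1])


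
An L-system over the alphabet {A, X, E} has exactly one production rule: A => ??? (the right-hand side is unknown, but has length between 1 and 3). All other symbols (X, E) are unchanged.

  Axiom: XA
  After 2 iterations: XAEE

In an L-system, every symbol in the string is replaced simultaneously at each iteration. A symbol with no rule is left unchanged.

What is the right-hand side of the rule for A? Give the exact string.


Answer: AE

Derivation:
Trying A => AE:
  Step 0: XA
  Step 1: XAE
  Step 2: XAEE
Matches the given result.


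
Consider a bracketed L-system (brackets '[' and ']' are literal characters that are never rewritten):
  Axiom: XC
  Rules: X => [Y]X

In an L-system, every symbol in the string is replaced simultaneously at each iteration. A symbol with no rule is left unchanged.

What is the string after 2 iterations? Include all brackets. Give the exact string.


Step 0: XC
Step 1: [Y]XC
Step 2: [Y][Y]XC

Answer: [Y][Y]XC


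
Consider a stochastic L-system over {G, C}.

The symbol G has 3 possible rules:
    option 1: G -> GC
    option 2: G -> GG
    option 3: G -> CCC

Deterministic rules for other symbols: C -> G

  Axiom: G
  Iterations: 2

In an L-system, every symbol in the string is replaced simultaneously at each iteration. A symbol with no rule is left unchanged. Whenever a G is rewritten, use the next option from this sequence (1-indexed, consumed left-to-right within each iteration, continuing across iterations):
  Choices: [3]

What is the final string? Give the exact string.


Step 0: G
Step 1: CCC  (used choices [3])
Step 2: GGG  (used choices [])

Answer: GGG


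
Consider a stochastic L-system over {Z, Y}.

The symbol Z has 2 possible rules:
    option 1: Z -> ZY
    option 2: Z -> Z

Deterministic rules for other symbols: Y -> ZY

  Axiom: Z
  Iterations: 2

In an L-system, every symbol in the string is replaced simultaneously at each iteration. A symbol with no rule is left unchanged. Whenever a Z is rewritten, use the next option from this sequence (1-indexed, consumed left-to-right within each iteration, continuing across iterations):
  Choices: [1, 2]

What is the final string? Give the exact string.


Step 0: Z
Step 1: ZY  (used choices [1])
Step 2: ZZY  (used choices [2])

Answer: ZZY


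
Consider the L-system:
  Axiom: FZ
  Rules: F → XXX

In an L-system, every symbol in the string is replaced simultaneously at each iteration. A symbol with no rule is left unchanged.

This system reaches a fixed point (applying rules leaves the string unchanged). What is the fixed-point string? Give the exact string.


Step 0: FZ
Step 1: XXXZ
Step 2: XXXZ  (unchanged — fixed point at step 1)

Answer: XXXZ


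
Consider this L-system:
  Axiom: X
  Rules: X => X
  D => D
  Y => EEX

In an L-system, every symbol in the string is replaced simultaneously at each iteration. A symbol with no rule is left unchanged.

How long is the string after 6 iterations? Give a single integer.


Step 0: length = 1
Step 1: length = 1
Step 2: length = 1
Step 3: length = 1
Step 4: length = 1
Step 5: length = 1
Step 6: length = 1

Answer: 1


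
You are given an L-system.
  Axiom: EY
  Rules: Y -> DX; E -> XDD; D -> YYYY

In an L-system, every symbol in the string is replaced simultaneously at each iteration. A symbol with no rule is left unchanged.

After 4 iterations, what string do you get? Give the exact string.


Answer: XYYYYXYYYYXYYYYXYYYYXYYYYXYYYYXYYYYXYYYYXYYYYXYYYYXYYYYXYYYYXX

Derivation:
Step 0: EY
Step 1: XDDDX
Step 2: XYYYYYYYYYYYYX
Step 3: XDXDXDXDXDXDXDXDXDXDXDXDXX
Step 4: XYYYYXYYYYXYYYYXYYYYXYYYYXYYYYXYYYYXYYYYXYYYYXYYYYXYYYYXYYYYXX


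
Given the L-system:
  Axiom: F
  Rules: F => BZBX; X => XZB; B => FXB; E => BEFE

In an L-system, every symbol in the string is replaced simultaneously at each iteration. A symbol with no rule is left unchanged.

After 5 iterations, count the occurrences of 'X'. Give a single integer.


Step 0: F  (0 'X')
Step 1: BZBX  (1 'X')
Step 2: FXBZFXBXZB  (3 'X')
Step 3: BZBXXZBFXBZBZBXXZBFXBXZBZFXB  (8 'X')
Step 4: FXBZFXBXZBXZBZFXBBZBXXZBFXBZFXBZFXBXZBXZBZFXBBZBXXZBFXBXZBZFXBZBZBXXZBFXB  (21 'X')
Step 5: BZBXXZBFXBZBZBXXZBFXBXZBZFXBXZBZFXBZBZBXXZBFXBFXBZFXBXZBXZBZFXBBZBXXZBFXBZBZBXXZBFXBZBZBXXZBFXBXZBZFXBXZBZFXBZBZBXXZBFXBFXBZFXBXZBXZBZFXBBZBXXZBFXBXZBZFXBZBZBXXZBFXBZFXBZFXBXZBXZBZFXBBZBXXZBFXB  (55 'X')

Answer: 55


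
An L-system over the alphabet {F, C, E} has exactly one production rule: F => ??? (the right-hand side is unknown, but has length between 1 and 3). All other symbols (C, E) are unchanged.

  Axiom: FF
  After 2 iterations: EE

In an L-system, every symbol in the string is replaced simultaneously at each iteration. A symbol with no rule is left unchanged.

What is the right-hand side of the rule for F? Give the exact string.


Trying F => E:
  Step 0: FF
  Step 1: EE
  Step 2: EE
Matches the given result.

Answer: E


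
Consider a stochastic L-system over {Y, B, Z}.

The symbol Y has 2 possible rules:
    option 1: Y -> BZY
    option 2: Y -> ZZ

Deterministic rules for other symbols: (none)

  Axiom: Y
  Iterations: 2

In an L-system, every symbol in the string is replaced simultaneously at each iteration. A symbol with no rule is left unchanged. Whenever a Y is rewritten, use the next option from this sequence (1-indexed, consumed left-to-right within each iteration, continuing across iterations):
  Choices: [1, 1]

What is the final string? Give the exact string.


Step 0: Y
Step 1: BZY  (used choices [1])
Step 2: BZBZY  (used choices [1])

Answer: BZBZY


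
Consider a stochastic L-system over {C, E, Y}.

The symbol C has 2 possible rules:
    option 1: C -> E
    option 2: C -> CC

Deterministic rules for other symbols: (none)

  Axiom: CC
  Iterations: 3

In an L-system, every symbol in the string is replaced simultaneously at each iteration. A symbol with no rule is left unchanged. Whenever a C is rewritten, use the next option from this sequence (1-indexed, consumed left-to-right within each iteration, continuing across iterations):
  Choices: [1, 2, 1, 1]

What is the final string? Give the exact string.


Answer: EEE

Derivation:
Step 0: CC
Step 1: ECC  (used choices [1, 2])
Step 2: EEE  (used choices [1, 1])
Step 3: EEE  (used choices [])


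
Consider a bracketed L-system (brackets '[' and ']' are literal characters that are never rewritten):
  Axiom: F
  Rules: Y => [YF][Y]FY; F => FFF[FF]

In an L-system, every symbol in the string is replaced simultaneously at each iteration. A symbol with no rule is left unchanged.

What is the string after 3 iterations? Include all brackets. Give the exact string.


Step 0: F
Step 1: FFF[FF]
Step 2: FFF[FF]FFF[FF]FFF[FF][FFF[FF]FFF[FF]]
Step 3: FFF[FF]FFF[FF]FFF[FF][FFF[FF]FFF[FF]]FFF[FF]FFF[FF]FFF[FF][FFF[FF]FFF[FF]]FFF[FF]FFF[FF]FFF[FF][FFF[FF]FFF[FF]][FFF[FF]FFF[FF]FFF[FF][FFF[FF]FFF[FF]]FFF[FF]FFF[FF]FFF[FF][FFF[FF]FFF[FF]]]

Answer: FFF[FF]FFF[FF]FFF[FF][FFF[FF]FFF[FF]]FFF[FF]FFF[FF]FFF[FF][FFF[FF]FFF[FF]]FFF[FF]FFF[FF]FFF[FF][FFF[FF]FFF[FF]][FFF[FF]FFF[FF]FFF[FF][FFF[FF]FFF[FF]]FFF[FF]FFF[FF]FFF[FF][FFF[FF]FFF[FF]]]


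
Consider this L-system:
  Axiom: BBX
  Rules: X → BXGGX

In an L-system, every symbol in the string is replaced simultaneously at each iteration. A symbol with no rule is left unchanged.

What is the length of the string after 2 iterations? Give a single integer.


Step 0: length = 3
Step 1: length = 7
Step 2: length = 15

Answer: 15


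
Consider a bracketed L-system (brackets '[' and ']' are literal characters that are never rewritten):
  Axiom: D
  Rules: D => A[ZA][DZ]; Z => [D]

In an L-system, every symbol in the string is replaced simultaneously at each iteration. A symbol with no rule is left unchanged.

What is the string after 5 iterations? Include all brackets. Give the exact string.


Step 0: D
Step 1: A[ZA][DZ]
Step 2: A[[D]A][A[ZA][DZ][D]]
Step 3: A[[A[ZA][DZ]]A][A[[D]A][A[ZA][DZ][D]][A[ZA][DZ]]]
Step 4: A[[A[[D]A][A[ZA][DZ][D]]]A][A[[A[ZA][DZ]]A][A[[D]A][A[ZA][DZ][D]][A[ZA][DZ]]][A[[D]A][A[ZA][DZ][D]]]]
Step 5: A[[A[[A[ZA][DZ]]A][A[[D]A][A[ZA][DZ][D]][A[ZA][DZ]]]]A][A[[A[[D]A][A[ZA][DZ][D]]]A][A[[A[ZA][DZ]]A][A[[D]A][A[ZA][DZ][D]][A[ZA][DZ]]][A[[D]A][A[ZA][DZ][D]]]][A[[A[ZA][DZ]]A][A[[D]A][A[ZA][DZ][D]][A[ZA][DZ]]]]]

Answer: A[[A[[A[ZA][DZ]]A][A[[D]A][A[ZA][DZ][D]][A[ZA][DZ]]]]A][A[[A[[D]A][A[ZA][DZ][D]]]A][A[[A[ZA][DZ]]A][A[[D]A][A[ZA][DZ][D]][A[ZA][DZ]]][A[[D]A][A[ZA][DZ][D]]]][A[[A[ZA][DZ]]A][A[[D]A][A[ZA][DZ][D]][A[ZA][DZ]]]]]


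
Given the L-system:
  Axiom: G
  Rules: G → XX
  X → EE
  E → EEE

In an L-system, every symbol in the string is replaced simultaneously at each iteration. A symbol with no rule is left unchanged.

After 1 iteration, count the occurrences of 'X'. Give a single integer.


Step 0: G  (0 'X')
Step 1: XX  (2 'X')

Answer: 2


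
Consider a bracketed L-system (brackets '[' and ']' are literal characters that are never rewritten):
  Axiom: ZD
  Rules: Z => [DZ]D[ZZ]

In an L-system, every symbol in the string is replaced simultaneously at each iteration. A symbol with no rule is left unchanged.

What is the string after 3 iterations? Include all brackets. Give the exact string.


Step 0: ZD
Step 1: [DZ]D[ZZ]D
Step 2: [D[DZ]D[ZZ]]D[[DZ]D[ZZ][DZ]D[ZZ]]D
Step 3: [D[D[DZ]D[ZZ]]D[[DZ]D[ZZ][DZ]D[ZZ]]]D[[D[DZ]D[ZZ]]D[[DZ]D[ZZ][DZ]D[ZZ]][D[DZ]D[ZZ]]D[[DZ]D[ZZ][DZ]D[ZZ]]]D

Answer: [D[D[DZ]D[ZZ]]D[[DZ]D[ZZ][DZ]D[ZZ]]]D[[D[DZ]D[ZZ]]D[[DZ]D[ZZ][DZ]D[ZZ]][D[DZ]D[ZZ]]D[[DZ]D[ZZ][DZ]D[ZZ]]]D


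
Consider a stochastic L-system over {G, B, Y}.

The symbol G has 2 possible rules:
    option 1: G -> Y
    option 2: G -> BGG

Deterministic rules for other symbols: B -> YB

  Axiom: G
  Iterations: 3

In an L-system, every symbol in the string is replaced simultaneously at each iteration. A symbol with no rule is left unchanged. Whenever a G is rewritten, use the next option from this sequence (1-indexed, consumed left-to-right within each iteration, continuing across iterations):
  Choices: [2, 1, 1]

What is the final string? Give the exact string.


Step 0: G
Step 1: BGG  (used choices [2])
Step 2: YBYY  (used choices [1, 1])
Step 3: YYBYY  (used choices [])

Answer: YYBYY


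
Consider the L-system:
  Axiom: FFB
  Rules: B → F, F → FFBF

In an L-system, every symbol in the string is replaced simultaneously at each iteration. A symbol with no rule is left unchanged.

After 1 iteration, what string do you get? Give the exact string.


Answer: FFBFFFBFF

Derivation:
Step 0: FFB
Step 1: FFBFFFBFF


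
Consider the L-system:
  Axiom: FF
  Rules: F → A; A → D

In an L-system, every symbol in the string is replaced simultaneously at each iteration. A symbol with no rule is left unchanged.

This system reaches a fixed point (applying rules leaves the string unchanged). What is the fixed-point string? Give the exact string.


Step 0: FF
Step 1: AA
Step 2: DD
Step 3: DD  (unchanged — fixed point at step 2)

Answer: DD


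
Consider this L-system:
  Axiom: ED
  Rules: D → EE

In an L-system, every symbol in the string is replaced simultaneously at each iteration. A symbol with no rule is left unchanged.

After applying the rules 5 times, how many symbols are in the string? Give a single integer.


Step 0: length = 2
Step 1: length = 3
Step 2: length = 3
Step 3: length = 3
Step 4: length = 3
Step 5: length = 3

Answer: 3


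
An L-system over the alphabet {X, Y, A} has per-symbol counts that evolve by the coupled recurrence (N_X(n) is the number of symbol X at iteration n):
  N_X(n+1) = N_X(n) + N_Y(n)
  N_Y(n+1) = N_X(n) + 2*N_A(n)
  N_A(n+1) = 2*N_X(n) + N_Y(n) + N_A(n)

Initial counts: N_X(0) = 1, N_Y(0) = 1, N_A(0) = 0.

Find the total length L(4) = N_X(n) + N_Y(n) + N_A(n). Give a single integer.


Answer: 148

Derivation:
Step 0: N_X=1, N_Y=1, N_A=0, L=2
Step 1: N_X=2, N_Y=1, N_A=3, L=6
Step 2: N_X=3, N_Y=8, N_A=8, L=19
Step 3: N_X=11, N_Y=19, N_A=22, L=52
Step 4: N_X=30, N_Y=55, N_A=63, L=148


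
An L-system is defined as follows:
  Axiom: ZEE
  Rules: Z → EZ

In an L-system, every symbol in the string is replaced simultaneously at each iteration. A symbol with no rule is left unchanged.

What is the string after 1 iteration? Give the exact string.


Answer: EZEE

Derivation:
Step 0: ZEE
Step 1: EZEE


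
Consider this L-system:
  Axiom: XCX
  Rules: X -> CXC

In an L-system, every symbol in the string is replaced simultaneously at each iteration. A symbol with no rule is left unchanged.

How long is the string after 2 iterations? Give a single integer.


Step 0: length = 3
Step 1: length = 7
Step 2: length = 11

Answer: 11


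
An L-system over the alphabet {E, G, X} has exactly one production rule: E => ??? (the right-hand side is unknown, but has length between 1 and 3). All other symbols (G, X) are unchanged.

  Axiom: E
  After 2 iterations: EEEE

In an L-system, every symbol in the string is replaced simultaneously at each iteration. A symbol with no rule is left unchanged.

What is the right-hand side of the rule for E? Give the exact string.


Trying E => EE:
  Step 0: E
  Step 1: EE
  Step 2: EEEE
Matches the given result.

Answer: EE


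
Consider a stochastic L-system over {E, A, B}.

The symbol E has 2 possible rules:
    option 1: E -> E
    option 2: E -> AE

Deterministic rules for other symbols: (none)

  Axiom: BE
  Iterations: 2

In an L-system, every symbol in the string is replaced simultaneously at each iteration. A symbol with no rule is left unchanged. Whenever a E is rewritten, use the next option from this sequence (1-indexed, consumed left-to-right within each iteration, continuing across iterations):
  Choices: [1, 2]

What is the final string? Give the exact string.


Answer: BAE

Derivation:
Step 0: BE
Step 1: BE  (used choices [1])
Step 2: BAE  (used choices [2])


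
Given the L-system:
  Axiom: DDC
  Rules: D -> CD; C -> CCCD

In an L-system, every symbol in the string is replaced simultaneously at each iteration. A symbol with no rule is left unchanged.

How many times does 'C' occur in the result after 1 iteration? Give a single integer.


Step 0: DDC  (1 'C')
Step 1: CDCDCCCD  (5 'C')

Answer: 5


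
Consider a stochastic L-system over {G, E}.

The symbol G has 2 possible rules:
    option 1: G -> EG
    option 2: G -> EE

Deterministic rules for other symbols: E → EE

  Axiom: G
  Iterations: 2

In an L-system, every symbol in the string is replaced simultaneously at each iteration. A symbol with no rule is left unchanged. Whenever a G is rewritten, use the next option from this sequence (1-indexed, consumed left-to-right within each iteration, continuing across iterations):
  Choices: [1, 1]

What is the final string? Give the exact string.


Answer: EEEG

Derivation:
Step 0: G
Step 1: EG  (used choices [1])
Step 2: EEEG  (used choices [1])


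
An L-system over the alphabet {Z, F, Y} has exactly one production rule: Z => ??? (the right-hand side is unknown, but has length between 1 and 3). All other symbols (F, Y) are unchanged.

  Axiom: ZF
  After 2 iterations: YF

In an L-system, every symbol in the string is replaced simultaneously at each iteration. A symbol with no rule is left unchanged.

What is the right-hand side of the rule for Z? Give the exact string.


Answer: Y

Derivation:
Trying Z => Y:
  Step 0: ZF
  Step 1: YF
  Step 2: YF
Matches the given result.


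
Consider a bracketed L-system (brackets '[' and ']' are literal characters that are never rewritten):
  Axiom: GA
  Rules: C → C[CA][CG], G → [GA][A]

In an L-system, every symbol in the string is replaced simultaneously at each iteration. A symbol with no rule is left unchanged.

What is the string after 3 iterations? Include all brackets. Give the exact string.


Answer: [[[GA][A]A][A]A][A]A

Derivation:
Step 0: GA
Step 1: [GA][A]A
Step 2: [[GA][A]A][A]A
Step 3: [[[GA][A]A][A]A][A]A


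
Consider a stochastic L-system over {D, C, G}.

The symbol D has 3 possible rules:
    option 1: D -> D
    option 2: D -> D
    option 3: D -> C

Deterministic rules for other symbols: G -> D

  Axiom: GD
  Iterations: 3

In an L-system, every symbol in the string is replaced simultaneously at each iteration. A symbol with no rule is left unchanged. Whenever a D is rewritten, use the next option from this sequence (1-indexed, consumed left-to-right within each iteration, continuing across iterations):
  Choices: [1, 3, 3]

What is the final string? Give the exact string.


Answer: CC

Derivation:
Step 0: GD
Step 1: DD  (used choices [1])
Step 2: CC  (used choices [3, 3])
Step 3: CC  (used choices [])


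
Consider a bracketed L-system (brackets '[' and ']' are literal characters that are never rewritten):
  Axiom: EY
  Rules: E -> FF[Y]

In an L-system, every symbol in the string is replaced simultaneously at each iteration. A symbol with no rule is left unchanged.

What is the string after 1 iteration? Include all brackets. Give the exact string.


Step 0: EY
Step 1: FF[Y]Y

Answer: FF[Y]Y


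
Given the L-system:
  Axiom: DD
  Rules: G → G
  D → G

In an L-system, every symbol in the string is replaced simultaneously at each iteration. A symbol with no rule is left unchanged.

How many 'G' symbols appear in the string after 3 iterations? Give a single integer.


Step 0: DD  (0 'G')
Step 1: GG  (2 'G')
Step 2: GG  (2 'G')
Step 3: GG  (2 'G')

Answer: 2


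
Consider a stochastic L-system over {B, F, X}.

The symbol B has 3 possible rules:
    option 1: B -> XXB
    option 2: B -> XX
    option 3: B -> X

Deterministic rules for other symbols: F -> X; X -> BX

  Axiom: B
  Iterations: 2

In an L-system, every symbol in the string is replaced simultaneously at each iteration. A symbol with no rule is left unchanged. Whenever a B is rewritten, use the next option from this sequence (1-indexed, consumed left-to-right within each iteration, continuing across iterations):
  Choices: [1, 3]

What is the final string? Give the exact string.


Step 0: B
Step 1: XXB  (used choices [1])
Step 2: BXBXX  (used choices [3])

Answer: BXBXX


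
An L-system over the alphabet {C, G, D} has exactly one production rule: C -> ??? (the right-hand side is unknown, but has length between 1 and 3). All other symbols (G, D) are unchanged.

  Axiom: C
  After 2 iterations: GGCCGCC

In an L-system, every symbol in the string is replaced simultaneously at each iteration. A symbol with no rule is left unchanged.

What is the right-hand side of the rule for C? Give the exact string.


Trying C -> GCC:
  Step 0: C
  Step 1: GCC
  Step 2: GGCCGCC
Matches the given result.

Answer: GCC


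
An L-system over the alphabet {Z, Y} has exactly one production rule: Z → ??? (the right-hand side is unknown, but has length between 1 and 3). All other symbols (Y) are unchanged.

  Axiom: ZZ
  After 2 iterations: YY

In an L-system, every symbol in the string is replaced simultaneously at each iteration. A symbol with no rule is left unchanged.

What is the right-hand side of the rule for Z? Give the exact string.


Answer: Y

Derivation:
Trying Z → Y:
  Step 0: ZZ
  Step 1: YY
  Step 2: YY
Matches the given result.


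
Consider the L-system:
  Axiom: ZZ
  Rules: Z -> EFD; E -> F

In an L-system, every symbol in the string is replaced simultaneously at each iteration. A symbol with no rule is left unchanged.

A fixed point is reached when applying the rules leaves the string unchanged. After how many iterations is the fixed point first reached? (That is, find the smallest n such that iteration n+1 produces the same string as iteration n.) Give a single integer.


Step 0: ZZ
Step 1: EFDEFD
Step 2: FFDFFD
Step 3: FFDFFD  (unchanged — fixed point at step 2)

Answer: 2


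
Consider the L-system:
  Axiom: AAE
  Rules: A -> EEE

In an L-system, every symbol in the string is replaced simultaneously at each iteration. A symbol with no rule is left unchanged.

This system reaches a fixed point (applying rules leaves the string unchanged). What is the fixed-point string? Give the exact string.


Answer: EEEEEEE

Derivation:
Step 0: AAE
Step 1: EEEEEEE
Step 2: EEEEEEE  (unchanged — fixed point at step 1)


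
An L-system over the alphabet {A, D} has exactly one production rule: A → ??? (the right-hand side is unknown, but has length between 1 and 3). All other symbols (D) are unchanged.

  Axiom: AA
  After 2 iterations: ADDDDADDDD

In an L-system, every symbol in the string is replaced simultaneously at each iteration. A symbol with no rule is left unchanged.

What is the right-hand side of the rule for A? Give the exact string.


Trying A → ADD:
  Step 0: AA
  Step 1: ADDADD
  Step 2: ADDDDADDDD
Matches the given result.

Answer: ADD
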